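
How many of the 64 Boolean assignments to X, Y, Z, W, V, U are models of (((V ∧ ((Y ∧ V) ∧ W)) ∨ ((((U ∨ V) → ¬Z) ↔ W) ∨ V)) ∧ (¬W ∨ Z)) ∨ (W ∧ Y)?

Initial set: {T ((((V ∧ ((Y ∧ V) ∧ W)) ∨ ((((U ∨ V) → ¬Z) ↔ W) ∨ V)) ∧ (¬W ∨ Z)) ∨ (W ∧ Y))}.
T ((((V ∧ ((Y ∧ V) ∧ W)) ∨ ((((U ∨ V) → ¬Z) ↔ W) ∨ V)) ∧ (¬W ∨ Z)) ∨ (W ∧ Y)): β-rule — branch into T (((V ∧ ((Y ∧ V) ∧ W)) ∨ ((((U ∨ V) → ¬Z) ↔ W) ∨ V)) ∧ (¬W ∨ Z))  //  T (W ∧ Y).
  branch 1 (add T (((V ∧ ((Y ∧ V) ∧ W)) ∨ ((((U ∨ V) → ¬Z) ↔ W) ∨ V)) ∧ (¬W ∨ Z))):
    T (((V ∧ ((Y ∧ V) ∧ W)) ∨ ((((U ∨ V) → ¬Z) ↔ W) ∨ V)) ∧ (¬W ∨ Z)): α-rule — add T ((V ∧ ((Y ∧ V) ∧ W)) ∨ ((((U ∨ V) → ¬Z) ↔ W) ∨ V)), T (¬W ∨ Z).
    T ((V ∧ ((Y ∧ V) ∧ W)) ∨ ((((U ∨ V) → ¬Z) ↔ W) ∨ V)): β-rule — branch into T (V ∧ ((Y ∧ V) ∧ W))  //  T ((((U ∨ V) → ¬Z) ↔ W) ∨ V).
      branch 1.1 (add T (V ∧ ((Y ∧ V) ∧ W))):
        T (V ∧ ((Y ∧ V) ∧ W)): α-rule — add T V, T ((Y ∧ V) ∧ W).
        T ((Y ∧ V) ∧ W): α-rule — add T (Y ∧ V), T W.
        T (Y ∧ V): α-rule — add T Y, T V.
        T (¬W ∨ Z): β-rule — branch into T ¬W  //  T Z.
          branch 1.1.1 (add T ¬W):
            × closes — contains both W and ¬W.
          branch 1.1.2 (add T Z):
            ○ open, literals {V=true, W=true, Y=true, Z=true}.
      branch 1.2 (add T ((((U ∨ V) → ¬Z) ↔ W) ∨ V)):
        T (¬W ∨ Z): β-rule — branch into T ¬W  //  T Z.
          branch 1.2.1 (add T ¬W):
            T ((((U ∨ V) → ¬Z) ↔ W) ∨ V): β-rule — branch into T (((U ∨ V) → ¬Z) ↔ W)  //  T V.
              branch 1.2.1.1 (add T (((U ∨ V) → ¬Z) ↔ W)):
                T (((U ∨ V) → ¬Z) ↔ W): β-rule — branch into T ((U ∨ V) → ¬Z), T W  //  F ((U ∨ V) → ¬Z), F W.
                  branch 1.2.1.1.1 (add T ((U ∨ V) → ¬Z), T W):
                    × closes — contains both W and ¬W.
                  branch 1.2.1.1.2 (add F ((U ∨ V) → ¬Z), F W):
                    F ((U ∨ V) → ¬Z): α-rule — add T (U ∨ V), F ¬Z.
                    T (U ∨ V): β-rule — branch into T U  //  T V.
                      branch 1.2.1.1.2.1 (add T U):
                        ○ open, literals {U=true, W=false, Z=true}.
                      branch 1.2.1.1.2.2 (add T V):
                        ○ open, literals {V=true, W=false, Z=true}.
              branch 1.2.1.2 (add T V):
                ○ open, literals {V=true, W=false}.
          branch 1.2.2 (add T Z):
            T ((((U ∨ V) → ¬Z) ↔ W) ∨ V): β-rule — branch into T (((U ∨ V) → ¬Z) ↔ W)  //  T V.
              branch 1.2.2.1 (add T (((U ∨ V) → ¬Z) ↔ W)):
                T (((U ∨ V) → ¬Z) ↔ W): β-rule — branch into T ((U ∨ V) → ¬Z), T W  //  F ((U ∨ V) → ¬Z), F W.
                  branch 1.2.2.1.1 (add T ((U ∨ V) → ¬Z), T W):
                    T ((U ∨ V) → ¬Z): β-rule — branch into F (U ∨ V)  //  T ¬Z.
                      branch 1.2.2.1.1.1 (add F (U ∨ V)):
                        F (U ∨ V): α-rule — add F U, F V.
                        ○ open, literals {U=false, V=false, W=true, Z=true}.
                      branch 1.2.2.1.1.2 (add T ¬Z):
                        × closes — contains both Z and ¬Z.
                  branch 1.2.2.1.2 (add F ((U ∨ V) → ¬Z), F W):
                    F ((U ∨ V) → ¬Z): α-rule — add T (U ∨ V), F ¬Z.
                    T (U ∨ V): β-rule — branch into T U  //  T V.
                      branch 1.2.2.1.2.1 (add T U):
                        ○ open, literals {U=true, W=false, Z=true}.
                      branch 1.2.2.1.2.2 (add T V):
                        ○ open, literals {V=true, W=false, Z=true}.
              branch 1.2.2.2 (add T V):
                ○ open, literals {V=true, Z=true}.
  branch 2 (add T (W ∧ Y)):
    T (W ∧ Y): α-rule — add T W, T Y.
    ○ open, literals {W=true, Y=true}.
3 branches closed, 9 open.
Each open branch fixes some atoms; the unmentioned ones are free. Counting distinct full assignments: branch {V=true, W=true, Y=true, Z=true} (X, U) contributes 4 new; branch {U=true, W=false, Z=true} (X, Y, V) contributes 8 new; branch {V=true, W=false, Z=true} (X, Y, U) contributes 4 new; branch {V=true, W=false} (X, Y, Z, U) contributes 8 new; branch {U=false, V=false, W=true, Z=true} (X, Y) contributes 4 new; branch {U=true, W=false, Z=true} (X, Y, V) contributes 0 new; branch {V=true, W=false, Z=true} (X, Y, U) contributes 0 new; branch {V=true, Z=true} (X, Y, W, U) contributes 4 new; branch {W=true, Y=true} (X, Z, V, U) contributes 10 new. Total: 42.

42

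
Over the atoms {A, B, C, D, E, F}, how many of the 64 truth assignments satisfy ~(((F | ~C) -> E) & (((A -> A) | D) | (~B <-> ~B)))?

24

Initial set: {~(((F | ~C) -> E) & (((A -> A) | D) | (~B <-> ~B)))}.
~(((F | ~C) -> E) & (((A -> A) | D) | (~B <-> ~B))): β-rule — branch into ~((F | ~C) -> E)  //  ~(((A -> A) | D) | (~B <-> ~B)).
  branch 1 (add ~((F | ~C) -> E)):
    ~((F | ~C) -> E): α-rule — add (F | ~C), ~E.
    (F | ~C): β-rule — branch into F  //  ~C.
      branch 1.1 (add F):
        ○ open, literals {E=F, F=T}.
      branch 1.2 (add ~C):
        ○ open, literals {C=F, E=F}.
  branch 2 (add ~(((A -> A) | D) | (~B <-> ~B))):
    ~(((A -> A) | D) | (~B <-> ~B)): α-rule — add ~((A -> A) | D), ~(~B <-> ~B).
    ~((A -> A) | D): α-rule — add ~(A -> A), ~D.
    ~(A -> A): α-rule — add A, ~A.
    × closes — contains both A and ~A.
1 branch closed, 2 open.
Each open branch fixes some atoms; the unmentioned ones are free. Counting distinct full assignments: branch {E=F, F=T} (A, B, C, D) contributes 16 new; branch {C=F, E=F} (A, B, D, F) contributes 8 new. Total: 24.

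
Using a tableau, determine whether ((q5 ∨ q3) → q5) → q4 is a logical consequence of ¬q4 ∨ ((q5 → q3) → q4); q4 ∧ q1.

Yes

Initial set: {(¬q4 ∨ ((q5 → q3) → q4)); (q4 ∧ q1); ¬(((q5 ∨ q3) → q5) → q4)}.
(q4 ∧ q1): α-rule — add q4, q1.
¬(((q5 ∨ q3) → q5) → q4): α-rule — add ((q5 ∨ q3) → q5), ¬q4.
× closes — contains both q4 and ¬q4.
All 1 branch closes.
Every branch closed, so the premises entail the conclusion.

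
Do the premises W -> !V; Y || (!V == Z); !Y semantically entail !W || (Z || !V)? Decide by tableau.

Initial set: {(W -> !V); (Y || (!V == Z)); !Y; !(!W || (Z || !V))}.
!(!W || (Z || !V)): α-rule — add !!W, !(Z || !V).
!(Z || !V): α-rule — add !Z, !!V.
(W -> !V): β-rule — branch into !W  //  !V.
  branch 1 (add !W):
    × closes — contains both W and !W.
  branch 2 (add !V):
    × closes — contains both V and !V.
All 2 branches close.
Every branch closed, so the premises entail the conclusion.

Yes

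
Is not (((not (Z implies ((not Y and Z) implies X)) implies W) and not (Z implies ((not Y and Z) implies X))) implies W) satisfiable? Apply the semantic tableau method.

Initial set: {not (((not (Z implies ((not Y and Z) implies X)) implies W) and not (Z implies ((not Y and Z) implies X))) implies W)}.
not (((not (Z implies ((not Y and Z) implies X)) implies W) and not (Z implies ((not Y and Z) implies X))) implies W): α-rule — add ((not (Z implies ((not Y and Z) implies X)) implies W) and not (Z implies ((not Y and Z) implies X))), not W.
((not (Z implies ((not Y and Z) implies X)) implies W) and not (Z implies ((not Y and Z) implies X))): α-rule — add (not (Z implies ((not Y and Z) implies X)) implies W), not (Z implies ((not Y and Z) implies X)).
not (Z implies ((not Y and Z) implies X)): α-rule — add Z, not ((not Y and Z) implies X).
not ((not Y and Z) implies X): α-rule — add (not Y and Z), not X.
(not Y and Z): α-rule — add not Y, Z.
(not (Z implies ((not Y and Z) implies X)) implies W): β-rule — branch into not not (Z implies ((not Y and Z) implies X))  //  W.
  branch 1 (add not not (Z implies ((not Y and Z) implies X))):
    not not (Z implies ((not Y and Z) implies X)): β-rule — branch into not Z  //  ((not Y and Z) implies X).
      branch 1.1 (add not Z):
        × closes — contains both Z and not Z.
      branch 1.2 (add ((not Y and Z) implies X)):
        ((not Y and Z) implies X): β-rule — branch into not (not Y and Z)  //  X.
          branch 1.2.1 (add not (not Y and Z)):
            not (not Y and Z): β-rule — branch into not not Y  //  not Z.
              branch 1.2.1.1 (add not not Y):
                × closes — contains both Y and not Y.
              branch 1.2.1.2 (add not Z):
                × closes — contains both Z and not Z.
          branch 1.2.2 (add X):
            × closes — contains both X and not X.
  branch 2 (add W):
    × closes — contains both W and not W.
All 5 branches close.
Every branch closed; the formula is unsatisfiable.

Unsatisfiable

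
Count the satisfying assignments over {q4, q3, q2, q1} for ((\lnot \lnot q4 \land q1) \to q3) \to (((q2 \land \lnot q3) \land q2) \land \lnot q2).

Initial set: {(((\lnot \lnot q4 \land q1) \to q3) \to (((q2 \land \lnot q3) \land q2) \land \lnot q2))}.
(((\lnot \lnot q4 \land q1) \to q3) \to (((q2 \land \lnot q3) \land q2) \land \lnot q2)): β-rule — branch into \lnot ((\lnot \lnot q4 \land q1) \to q3)  //  (((q2 \land \lnot q3) \land q2) \land \lnot q2).
  branch 1 (add \lnot ((\lnot \lnot q4 \land q1) \to q3)):
    \lnot ((\lnot \lnot q4 \land q1) \to q3): α-rule — add (\lnot \lnot q4 \land q1), \lnot q3.
    (\lnot \lnot q4 \land q1): α-rule — add \lnot \lnot q4, q1.
    \lnot \lnot q4: drop double negation, giving q4.
    ○ open, literals {q1=1, q3=0, q4=1}.
  branch 2 (add (((q2 \land \lnot q3) \land q2) \land \lnot q2)):
    (((q2 \land \lnot q3) \land q2) \land \lnot q2): α-rule — add ((q2 \land \lnot q3) \land q2), \lnot q2.
    ((q2 \land \lnot q3) \land q2): α-rule — add (q2 \land \lnot q3), q2.
    × closes — contains both q2 and \lnot q2.
1 branch closed, 1 open.
Each open branch fixes some atoms; the unmentioned ones are free. Counting distinct full assignments: branch {q1=1, q3=0, q4=1} (q2) contributes 2 new. Total: 2.

2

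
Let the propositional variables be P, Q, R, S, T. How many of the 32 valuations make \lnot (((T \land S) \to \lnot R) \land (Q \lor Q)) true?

Initial set: {\lnot (((T \land S) \to \lnot R) \land (Q \lor Q))}.
\lnot (((T \land S) \to \lnot R) \land (Q \lor Q)): β-rule — branch into \lnot ((T \land S) \to \lnot R)  //  \lnot (Q \lor Q).
  branch 1 (add \lnot ((T \land S) \to \lnot R)):
    \lnot ((T \land S) \to \lnot R): α-rule — add (T \land S), \lnot \lnot R.
    (T \land S): α-rule — add T, S.
    ○ open, literals {R=true, S=true, T=true}.
  branch 2 (add \lnot (Q \lor Q)):
    \lnot (Q \lor Q): α-rule — add \lnot Q, \lnot Q.
    ○ open, literals {Q=false}.
0 branches closed, 2 open.
Each open branch fixes some atoms; the unmentioned ones are free. Counting distinct full assignments: branch {R=true, S=true, T=true} (P, Q) contributes 4 new; branch {Q=false} (P, R, S, T) contributes 14 new. Total: 18.

18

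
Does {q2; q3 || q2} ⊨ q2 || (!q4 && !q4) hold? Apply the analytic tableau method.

Yes

Initial set: {T q2; T (q3 || q2); F (q2 || (!q4 && !q4))}.
F (q2 || (!q4 && !q4)): α-rule — add F q2, F (!q4 && !q4).
× closes — contains both q2 and !q2.
All 1 branch closes.
Every branch closed, so the premises entail the conclusion.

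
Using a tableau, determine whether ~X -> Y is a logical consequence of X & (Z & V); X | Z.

Yes

Initial set: {(X & (Z & V)); (X | Z); ~(~X -> Y)}.
(X & (Z & V)): α-rule — add X, (Z & V).
~(~X -> Y): α-rule — add ~X, ~Y.
× closes — contains both X and ~X.
All 1 branch closes.
Every branch closed, so the premises entail the conclusion.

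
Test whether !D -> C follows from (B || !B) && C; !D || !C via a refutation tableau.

Yes

Initial set: {((B || !B) && C); (!D || !C); !(!D -> C)}.
((B || !B) && C): α-rule — add (B || !B), C.
!(!D -> C): α-rule — add !D, !C.
× closes — contains both C and !C.
All 1 branch closes.
Every branch closed, so the premises entail the conclusion.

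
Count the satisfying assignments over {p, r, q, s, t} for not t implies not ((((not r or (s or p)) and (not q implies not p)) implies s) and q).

Initial set: {(not t implies not ((((not r or (s or p)) and (not q implies not p)) implies s) and q))}.
(not t implies not ((((not r or (s or p)) and (not q implies not p)) implies s) and q)): β-rule — branch into not not t  //  not ((((not r or (s or p)) and (not q implies not p)) implies s) and q).
  branch 1 (add not not t):
    ○ open, literals {t=true}.
  branch 2 (add not ((((not r or (s or p)) and (not q implies not p)) implies s) and q)):
    not ((((not r or (s or p)) and (not q implies not p)) implies s) and q): β-rule — branch into not (((not r or (s or p)) and (not q implies not p)) implies s)  //  not q.
      branch 2.1 (add not (((not r or (s or p)) and (not q implies not p)) implies s)):
        not (((not r or (s or p)) and (not q implies not p)) implies s): α-rule — add ((not r or (s or p)) and (not q implies not p)), not s.
        ((not r or (s or p)) and (not q implies not p)): α-rule — add (not r or (s or p)), (not q implies not p).
        (not r or (s or p)): β-rule — branch into not r  //  (s or p).
          branch 2.1.1 (add not r):
            (not q implies not p): β-rule — branch into not not q  //  not p.
              branch 2.1.1.1 (add not not q):
                ○ open, literals {q=true, r=false, s=false}.
              branch 2.1.1.2 (add not p):
                ○ open, literals {p=false, r=false, s=false}.
          branch 2.1.2 (add (s or p)):
            (not q implies not p): β-rule — branch into not not q  //  not p.
              branch 2.1.2.1 (add not not q):
                (s or p): β-rule — branch into s  //  p.
                  branch 2.1.2.1.1 (add s):
                    × closes — contains both s and not s.
                  branch 2.1.2.1.2 (add p):
                    ○ open, literals {p=true, q=true, s=false}.
              branch 2.1.2.2 (add not p):
                (s or p): β-rule — branch into s  //  p.
                  branch 2.1.2.2.1 (add s):
                    × closes — contains both s and not s.
                  branch 2.1.2.2.2 (add p):
                    × closes — contains both p and not p.
      branch 2.2 (add not q):
        ○ open, literals {q=false}.
3 branches closed, 5 open.
Each open branch fixes some atoms; the unmentioned ones are free. Counting distinct full assignments: branch {t=true} (p, r, q, s) contributes 16 new; branch {q=true, r=false, s=false} (p, t) contributes 2 new; branch {p=false, r=false, s=false} (q, t) contributes 1 new; branch {p=true, q=true, s=false} (r, t) contributes 1 new; branch {q=false} (p, r, s, t) contributes 7 new. Total: 27.

27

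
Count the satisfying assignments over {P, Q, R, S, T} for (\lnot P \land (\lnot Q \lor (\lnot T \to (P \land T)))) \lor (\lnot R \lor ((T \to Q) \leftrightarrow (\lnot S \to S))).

27

Initial set: {((\lnot P \land (\lnot Q \lor (\lnot T \to (P \land T)))) \lor (\lnot R \lor ((T \to Q) \leftrightarrow (\lnot S \to S))))}.
((\lnot P \land (\lnot Q \lor (\lnot T \to (P \land T)))) \lor (\lnot R \lor ((T \to Q) \leftrightarrow (\lnot S \to S)))): β-rule — branch into (\lnot P \land (\lnot Q \lor (\lnot T \to (P \land T))))  //  (\lnot R \lor ((T \to Q) \leftrightarrow (\lnot S \to S))).
  branch 1 (add (\lnot P \land (\lnot Q \lor (\lnot T \to (P \land T))))):
    (\lnot P \land (\lnot Q \lor (\lnot T \to (P \land T)))): α-rule — add \lnot P, (\lnot Q \lor (\lnot T \to (P \land T))).
    (\lnot Q \lor (\lnot T \to (P \land T))): β-rule — branch into \lnot Q  //  (\lnot T \to (P \land T)).
      branch 1.1 (add \lnot Q):
        ○ open, literals {P=false, Q=false}.
      branch 1.2 (add (\lnot T \to (P \land T))):
        (\lnot T \to (P \land T)): β-rule — branch into \lnot \lnot T  //  (P \land T).
          branch 1.2.1 (add \lnot \lnot T):
            ○ open, literals {P=false, T=true}.
          branch 1.2.2 (add (P \land T)):
            (P \land T): α-rule — add P, T.
            × closes — contains both P and \lnot P.
  branch 2 (add (\lnot R \lor ((T \to Q) \leftrightarrow (\lnot S \to S)))):
    (\lnot R \lor ((T \to Q) \leftrightarrow (\lnot S \to S))): β-rule — branch into \lnot R  //  ((T \to Q) \leftrightarrow (\lnot S \to S)).
      branch 2.1 (add \lnot R):
        ○ open, literals {R=false}.
      branch 2.2 (add ((T \to Q) \leftrightarrow (\lnot S \to S))):
        ((T \to Q) \leftrightarrow (\lnot S \to S)): β-rule — branch into (T \to Q), (\lnot S \to S)  //  \lnot (T \to Q), \lnot (\lnot S \to S).
          branch 2.2.1 (add (T \to Q), (\lnot S \to S)):
            (T \to Q): β-rule — branch into \lnot T  //  Q.
              branch 2.2.1.1 (add \lnot T):
                (\lnot S \to S): β-rule — branch into \lnot \lnot S  //  S.
                  branch 2.2.1.1.1 (add \lnot \lnot S):
                    ○ open, literals {S=true, T=false}.
                  branch 2.2.1.1.2 (add S):
                    ○ open, literals {S=true, T=false}.
              branch 2.2.1.2 (add Q):
                (\lnot S \to S): β-rule — branch into \lnot \lnot S  //  S.
                  branch 2.2.1.2.1 (add \lnot \lnot S):
                    ○ open, literals {Q=true, S=true}.
                  branch 2.2.1.2.2 (add S):
                    ○ open, literals {Q=true, S=true}.
          branch 2.2.2 (add \lnot (T \to Q), \lnot (\lnot S \to S)):
            \lnot (T \to Q): α-rule — add T, \lnot Q.
            \lnot (\lnot S \to S): α-rule — add \lnot S, \lnot S.
            ○ open, literals {Q=false, S=false, T=true}.
1 branch closed, 8 open.
Each open branch fixes some atoms; the unmentioned ones are free. Counting distinct full assignments: branch {P=false, Q=false} (R, S, T) contributes 8 new; branch {P=false, T=true} (Q, R, S) contributes 4 new; branch {R=false} (P, Q, S, T) contributes 10 new; branch {S=true, T=false} (P, Q, R) contributes 3 new; branch {S=true, T=false} (P, Q, R) contributes 0 new; branch {Q=true, S=true} (P, R, T) contributes 1 new; branch {Q=true, S=true} (P, R, T) contributes 0 new; branch {Q=false, S=false, T=true} (P, R) contributes 1 new. Total: 27.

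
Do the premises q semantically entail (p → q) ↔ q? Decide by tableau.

Initial set: {q; ¬((p → q) ↔ q)}.
¬((p → q) ↔ q): β-rule — branch into (p → q), ¬q  //  ¬(p → q), q.
  branch 1 (add (p → q), ¬q):
    × closes — contains both q and ¬q.
  branch 2 (add ¬(p → q), q):
    ¬(p → q): α-rule — add p, ¬q.
    × closes — contains both q and ¬q.
All 2 branches close.
Every branch closed, so the premises entail the conclusion.

Yes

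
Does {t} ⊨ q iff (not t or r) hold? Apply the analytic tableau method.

No

Initial set: {t; not (q iff (not t or r))}.
not (q iff (not t or r)): β-rule — branch into q, not (not t or r)  //  not q, (not t or r).
  branch 1 (add q, not (not t or r)):
    not (not t or r): α-rule — add not not t, not r.
    ○ open, literals {q=true, r=false, t=true}.
  branch 2 (add not q, (not t or r)):
    (not t or r): β-rule — branch into not t  //  r.
      branch 2.1 (add not t):
        × closes — contains both t and not t.
      branch 2.2 (add r):
        ○ open, literals {q=false, r=true, t=true}.
1 branch closed, 2 open.
An open branch gives a countermodel: q=true, r=false, t=true (unmentioned atoms arbitrary); the premises hold there but the conclusion fails.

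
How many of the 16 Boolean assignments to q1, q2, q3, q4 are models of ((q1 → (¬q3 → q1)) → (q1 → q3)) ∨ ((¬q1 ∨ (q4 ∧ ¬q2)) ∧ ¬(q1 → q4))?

Initial set: {(((q1 → (¬q3 → q1)) → (q1 → q3)) ∨ ((¬q1 ∨ (q4 ∧ ¬q2)) ∧ ¬(q1 → q4)))}.
(((q1 → (¬q3 → q1)) → (q1 → q3)) ∨ ((¬q1 ∨ (q4 ∧ ¬q2)) ∧ ¬(q1 → q4))): β-rule — branch into ((q1 → (¬q3 → q1)) → (q1 → q3))  //  ((¬q1 ∨ (q4 ∧ ¬q2)) ∧ ¬(q1 → q4)).
  branch 1 (add ((q1 → (¬q3 → q1)) → (q1 → q3))):
    ((q1 → (¬q3 → q1)) → (q1 → q3)): β-rule — branch into ¬(q1 → (¬q3 → q1))  //  (q1 → q3).
      branch 1.1 (add ¬(q1 → (¬q3 → q1))):
        ¬(q1 → (¬q3 → q1)): α-rule — add q1, ¬(¬q3 → q1).
        ¬(¬q3 → q1): α-rule — add ¬q3, ¬q1.
        × closes — contains both q1 and ¬q1.
      branch 1.2 (add (q1 → q3)):
        (q1 → q3): β-rule — branch into ¬q1  //  q3.
          branch 1.2.1 (add ¬q1):
            ○ open, literals {q1=0}.
          branch 1.2.2 (add q3):
            ○ open, literals {q3=1}.
  branch 2 (add ((¬q1 ∨ (q4 ∧ ¬q2)) ∧ ¬(q1 → q4))):
    ((¬q1 ∨ (q4 ∧ ¬q2)) ∧ ¬(q1 → q4)): α-rule — add (¬q1 ∨ (q4 ∧ ¬q2)), ¬(q1 → q4).
    ¬(q1 → q4): α-rule — add q1, ¬q4.
    (¬q1 ∨ (q4 ∧ ¬q2)): β-rule — branch into ¬q1  //  (q4 ∧ ¬q2).
      branch 2.1 (add ¬q1):
        × closes — contains both q1 and ¬q1.
      branch 2.2 (add (q4 ∧ ¬q2)):
        (q4 ∧ ¬q2): α-rule — add q4, ¬q2.
        × closes — contains both q4 and ¬q4.
3 branches closed, 2 open.
Each open branch fixes some atoms; the unmentioned ones are free. Counting distinct full assignments: branch {q1=0} (q2, q3, q4) contributes 8 new; branch {q3=1} (q1, q2, q4) contributes 4 new. Total: 12.

12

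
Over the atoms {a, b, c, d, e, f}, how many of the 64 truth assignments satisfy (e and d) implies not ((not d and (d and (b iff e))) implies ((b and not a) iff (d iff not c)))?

Initial set: {T ((e and d) implies not ((not d and (d and (b iff e))) implies ((b and not a) iff (d iff not c))))}.
T ((e and d) implies not ((not d and (d and (b iff e))) implies ((b and not a) iff (d iff not c)))): β-rule — branch into F (e and d)  //  T not ((not d and (d and (b iff e))) implies ((b and not a) iff (d iff not c))).
  branch 1 (add F (e and d)):
    F (e and d): β-rule — branch into F e  //  F d.
      branch 1.1 (add F e):
        ○ open, literals {e=false}.
      branch 1.2 (add F d):
        ○ open, literals {d=false}.
  branch 2 (add T not ((not d and (d and (b iff e))) implies ((b and not a) iff (d iff not c)))):
    T not ((not d and (d and (b iff e))) implies ((b and not a) iff (d iff not c))): α-rule — add T (not d and (d and (b iff e))), F ((b and not a) iff (d iff not c)).
    T (not d and (d and (b iff e))): α-rule — add T not d, T (d and (b iff e)).
    T (d and (b iff e)): α-rule — add T d, T (b iff e).
    × closes — contains both d and not d.
1 branch closed, 2 open.
Each open branch fixes some atoms; the unmentioned ones are free. Counting distinct full assignments: branch {e=false} (a, b, c, d, f) contributes 32 new; branch {d=false} (a, b, c, e, f) contributes 16 new. Total: 48.

48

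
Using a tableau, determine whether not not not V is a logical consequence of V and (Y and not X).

Initial set: {(V and (Y and not X)); not not not not V}.
(V and (Y and not X)): α-rule — add V, (Y and not X).
not not not not V: drop double negation, giving not not V.
(Y and not X): α-rule — add Y, not X.
○ open, literals {V=1, X=0, Y=1}.
0 branches closed, 1 open.
An open branch gives a countermodel: V=1, X=0, Y=1 (unmentioned atoms arbitrary); the premises hold there but the conclusion fails.

No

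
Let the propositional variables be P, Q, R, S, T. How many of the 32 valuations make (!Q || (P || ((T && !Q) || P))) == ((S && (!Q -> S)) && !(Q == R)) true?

Initial set: {((!Q || (P || ((T && !Q) || P))) == ((S && (!Q -> S)) && !(Q == R)))}.
((!Q || (P || ((T && !Q) || P))) == ((S && (!Q -> S)) && !(Q == R))): β-rule — branch into (!Q || (P || ((T && !Q) || P))), ((S && (!Q -> S)) && !(Q == R))  //  !(!Q || (P || ((T && !Q) || P))), !((S && (!Q -> S)) && !(Q == R)).
  branch 1 (add (!Q || (P || ((T && !Q) || P))), ((S && (!Q -> S)) && !(Q == R))):
    ((S && (!Q -> S)) && !(Q == R)): α-rule — add (S && (!Q -> S)), !(Q == R).
    (S && (!Q -> S)): α-rule — add S, (!Q -> S).
    (!Q || (P || ((T && !Q) || P))): β-rule — branch into !Q  //  (P || ((T && !Q) || P)).
      branch 1.1 (add !Q):
        !(Q == R): β-rule — branch into Q, !R  //  !Q, R.
          branch 1.1.1 (add Q, !R):
            × closes — contains both Q and !Q.
          branch 1.1.2 (add !Q, R):
            (!Q -> S): β-rule — branch into !!Q  //  S.
              branch 1.1.2.1 (add !!Q):
                × closes — contains both Q and !Q.
              branch 1.1.2.2 (add S):
                ○ open, literals {Q=false, R=true, S=true}.
      branch 1.2 (add (P || ((T && !Q) || P))):
        !(Q == R): β-rule — branch into Q, !R  //  !Q, R.
          branch 1.2.1 (add Q, !R):
            (!Q -> S): β-rule — branch into !!Q  //  S.
              branch 1.2.1.1 (add !!Q):
                (P || ((T && !Q) || P)): β-rule — branch into P  //  ((T && !Q) || P).
                  branch 1.2.1.1.1 (add P):
                    ○ open, literals {P=true, Q=true, R=false, S=true}.
                  branch 1.2.1.1.2 (add ((T && !Q) || P)):
                    ((T && !Q) || P): β-rule — branch into (T && !Q)  //  P.
                      branch 1.2.1.1.2.1 (add (T && !Q)):
                        (T && !Q): α-rule — add T, !Q.
                        × closes — contains both Q and !Q.
                      branch 1.2.1.1.2.2 (add P):
                        ○ open, literals {P=true, Q=true, R=false, S=true}.
              branch 1.2.1.2 (add S):
                (P || ((T && !Q) || P)): β-rule — branch into P  //  ((T && !Q) || P).
                  branch 1.2.1.2.1 (add P):
                    ○ open, literals {P=true, Q=true, R=false, S=true}.
                  branch 1.2.1.2.2 (add ((T && !Q) || P)):
                    ((T && !Q) || P): β-rule — branch into (T && !Q)  //  P.
                      branch 1.2.1.2.2.1 (add (T && !Q)):
                        (T && !Q): α-rule — add T, !Q.
                        × closes — contains both Q and !Q.
                      branch 1.2.1.2.2.2 (add P):
                        ○ open, literals {P=true, Q=true, R=false, S=true}.
          branch 1.2.2 (add !Q, R):
            (!Q -> S): β-rule — branch into !!Q  //  S.
              branch 1.2.2.1 (add !!Q):
                × closes — contains both Q and !Q.
              branch 1.2.2.2 (add S):
                (P || ((T && !Q) || P)): β-rule — branch into P  //  ((T && !Q) || P).
                  branch 1.2.2.2.1 (add P):
                    ○ open, literals {P=true, Q=false, R=true, S=true}.
                  branch 1.2.2.2.2 (add ((T && !Q) || P)):
                    ((T && !Q) || P): β-rule — branch into (T && !Q)  //  P.
                      branch 1.2.2.2.2.1 (add (T && !Q)):
                        (T && !Q): α-rule — add T, !Q.
                        ○ open, literals {Q=false, R=true, S=true, T=true}.
                      branch 1.2.2.2.2.2 (add P):
                        ○ open, literals {P=true, Q=false, R=true, S=true}.
  branch 2 (add !(!Q || (P || ((T && !Q) || P))), !((S && (!Q -> S)) && !(Q == R))):
    !(!Q || (P || ((T && !Q) || P))): α-rule — add !!Q, !(P || ((T && !Q) || P)).
    !(P || ((T && !Q) || P)): α-rule — add !P, !((T && !Q) || P).
    !((T && !Q) || P): α-rule — add !(T && !Q), !P.
    !((S && (!Q -> S)) && !(Q == R)): β-rule — branch into !(S && (!Q -> S))  //  !!(Q == R).
      branch 2.1 (add !(S && (!Q -> S))):
        !(T && !Q): β-rule — branch into !T  //  !!Q.
          branch 2.1.1 (add !T):
            !(S && (!Q -> S)): β-rule — branch into !S  //  !(!Q -> S).
              branch 2.1.1.1 (add !S):
                ○ open, literals {P=false, Q=true, S=false, T=false}.
              branch 2.1.1.2 (add !(!Q -> S)):
                !(!Q -> S): α-rule — add !Q, !S.
                × closes — contains both Q and !Q.
          branch 2.1.2 (add !!Q):
            !(S && (!Q -> S)): β-rule — branch into !S  //  !(!Q -> S).
              branch 2.1.2.1 (add !S):
                ○ open, literals {P=false, Q=true, S=false}.
              branch 2.1.2.2 (add !(!Q -> S)):
                !(!Q -> S): α-rule — add !Q, !S.
                × closes — contains both Q and !Q.
      branch 2.2 (add !!(Q == R)):
        !(T && !Q): β-rule — branch into !T  //  !!Q.
          branch 2.2.1 (add !T):
            !!(Q == R): β-rule — branch into Q, R  //  !Q, !R.
              branch 2.2.1.1 (add Q, R):
                ○ open, literals {P=false, Q=true, R=true, T=false}.
              branch 2.2.1.2 (add !Q, !R):
                × closes — contains both Q and !Q.
          branch 2.2.2 (add !!Q):
            !!(Q == R): β-rule — branch into Q, R  //  !Q, !R.
              branch 2.2.2.1 (add Q, R):
                ○ open, literals {P=false, Q=true, R=true}.
              branch 2.2.2.2 (add !Q, !R):
                × closes — contains both Q and !Q.
9 branches closed, 12 open.
Each open branch fixes some atoms; the unmentioned ones are free. Counting distinct full assignments: branch {Q=false, R=true, S=true} (P, T) contributes 4 new; branch {P=true, Q=true, R=false, S=true} (T) contributes 2 new; branch {P=true, Q=true, R=false, S=true} (T) contributes 0 new; branch {P=true, Q=true, R=false, S=true} (T) contributes 0 new; branch {P=true, Q=true, R=false, S=true} (T) contributes 0 new; branch {P=true, Q=false, R=true, S=true} (T) contributes 0 new; branch {Q=false, R=true, S=true, T=true} (P) contributes 0 new; branch {P=true, Q=false, R=true, S=true} (T) contributes 0 new; branch {P=false, Q=true, S=false, T=false} (R) contributes 2 new; branch {P=false, Q=true, S=false} (R, T) contributes 2 new; branch {P=false, Q=true, R=true, T=false} (S) contributes 1 new; branch {P=false, Q=true, R=true} (S, T) contributes 1 new. Total: 12.

12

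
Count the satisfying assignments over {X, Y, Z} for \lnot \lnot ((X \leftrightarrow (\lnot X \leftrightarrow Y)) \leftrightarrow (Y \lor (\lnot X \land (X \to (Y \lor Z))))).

2

Initial set: {\lnot \lnot ((X \leftrightarrow (\lnot X \leftrightarrow Y)) \leftrightarrow (Y \lor (\lnot X \land (X \to (Y \lor Z)))))}.
\lnot \lnot ((X \leftrightarrow (\lnot X \leftrightarrow Y)) \leftrightarrow (Y \lor (\lnot X \land (X \to (Y \lor Z))))): drop double negation, giving ((X \leftrightarrow (\lnot X \leftrightarrow Y)) \leftrightarrow (Y \lor (\lnot X \land (X \to (Y \lor Z))))).
((X \leftrightarrow (\lnot X \leftrightarrow Y)) \leftrightarrow (Y \lor (\lnot X \land (X \to (Y \lor Z))))): β-rule — branch into (X \leftrightarrow (\lnot X \leftrightarrow Y)), (Y \lor (\lnot X \land (X \to (Y \lor Z))))  //  \lnot (X \leftrightarrow (\lnot X \leftrightarrow Y)), \lnot (Y \lor (\lnot X \land (X \to (Y \lor Z)))).
  branch 1 (add (X \leftrightarrow (\lnot X \leftrightarrow Y)), (Y \lor (\lnot X \land (X \to (Y \lor Z))))):
    (X \leftrightarrow (\lnot X \leftrightarrow Y)): β-rule — branch into X, (\lnot X \leftrightarrow Y)  //  \lnot X, \lnot (\lnot X \leftrightarrow Y).
      branch 1.1 (add X, (\lnot X \leftrightarrow Y)):
        (Y \lor (\lnot X \land (X \to (Y \lor Z)))): β-rule — branch into Y  //  (\lnot X \land (X \to (Y \lor Z))).
          branch 1.1.1 (add Y):
            (\lnot X \leftrightarrow Y): β-rule — branch into \lnot X, Y  //  \lnot \lnot X, \lnot Y.
              branch 1.1.1.1 (add \lnot X, Y):
                × closes — contains both X and \lnot X.
              branch 1.1.1.2 (add \lnot \lnot X, \lnot Y):
                × closes — contains both Y and \lnot Y.
          branch 1.1.2 (add (\lnot X \land (X \to (Y \lor Z)))):
            (\lnot X \land (X \to (Y \lor Z))): α-rule — add \lnot X, (X \to (Y \lor Z)).
            × closes — contains both X and \lnot X.
      branch 1.2 (add \lnot X, \lnot (\lnot X \leftrightarrow Y)):
        (Y \lor (\lnot X \land (X \to (Y \lor Z)))): β-rule — branch into Y  //  (\lnot X \land (X \to (Y \lor Z))).
          branch 1.2.1 (add Y):
            \lnot (\lnot X \leftrightarrow Y): β-rule — branch into \lnot X, \lnot Y  //  \lnot \lnot X, Y.
              branch 1.2.1.1 (add \lnot X, \lnot Y):
                × closes — contains both Y and \lnot Y.
              branch 1.2.1.2 (add \lnot \lnot X, Y):
                × closes — contains both X and \lnot X.
          branch 1.2.2 (add (\lnot X \land (X \to (Y \lor Z)))):
            (\lnot X \land (X \to (Y \lor Z))): α-rule — add \lnot X, (X \to (Y \lor Z)).
            \lnot (\lnot X \leftrightarrow Y): β-rule — branch into \lnot X, \lnot Y  //  \lnot \lnot X, Y.
              branch 1.2.2.1 (add \lnot X, \lnot Y):
                (X \to (Y \lor Z)): β-rule — branch into \lnot X  //  (Y \lor Z).
                  branch 1.2.2.1.1 (add \lnot X):
                    ○ open, literals {X=0, Y=0}.
                  branch 1.2.2.1.2 (add (Y \lor Z)):
                    (Y \lor Z): β-rule — branch into Y  //  Z.
                      branch 1.2.2.1.2.1 (add Y):
                        × closes — contains both Y and \lnot Y.
                      branch 1.2.2.1.2.2 (add Z):
                        ○ open, literals {X=0, Y=0, Z=1}.
              branch 1.2.2.2 (add \lnot \lnot X, Y):
                × closes — contains both X and \lnot X.
  branch 2 (add \lnot (X \leftrightarrow (\lnot X \leftrightarrow Y)), \lnot (Y \lor (\lnot X \land (X \to (Y \lor Z))))):
    \lnot (Y \lor (\lnot X \land (X \to (Y \lor Z)))): α-rule — add \lnot Y, \lnot (\lnot X \land (X \to (Y \lor Z))).
    \lnot (X \leftrightarrow (\lnot X \leftrightarrow Y)): β-rule — branch into X, \lnot (\lnot X \leftrightarrow Y)  //  \lnot X, (\lnot X \leftrightarrow Y).
      branch 2.1 (add X, \lnot (\lnot X \leftrightarrow Y)):
        \lnot (\lnot X \land (X \to (Y \lor Z))): β-rule — branch into \lnot \lnot X  //  \lnot (X \to (Y \lor Z)).
          branch 2.1.1 (add \lnot \lnot X):
            \lnot (\lnot X \leftrightarrow Y): β-rule — branch into \lnot X, \lnot Y  //  \lnot \lnot X, Y.
              branch 2.1.1.1 (add \lnot X, \lnot Y):
                × closes — contains both X and \lnot X.
              branch 2.1.1.2 (add \lnot \lnot X, Y):
                × closes — contains both Y and \lnot Y.
          branch 2.1.2 (add \lnot (X \to (Y \lor Z))):
            \lnot (X \to (Y \lor Z)): α-rule — add X, \lnot (Y \lor Z).
            \lnot (Y \lor Z): α-rule — add \lnot Y, \lnot Z.
            \lnot (\lnot X \leftrightarrow Y): β-rule — branch into \lnot X, \lnot Y  //  \lnot \lnot X, Y.
              branch 2.1.2.1 (add \lnot X, \lnot Y):
                × closes — contains both X and \lnot X.
              branch 2.1.2.2 (add \lnot \lnot X, Y):
                × closes — contains both Y and \lnot Y.
      branch 2.2 (add \lnot X, (\lnot X \leftrightarrow Y)):
        \lnot (\lnot X \land (X \to (Y \lor Z))): β-rule — branch into \lnot \lnot X  //  \lnot (X \to (Y \lor Z)).
          branch 2.2.1 (add \lnot \lnot X):
            × closes — contains both X and \lnot X.
          branch 2.2.2 (add \lnot (X \to (Y \lor Z))):
            \lnot (X \to (Y \lor Z)): α-rule — add X, \lnot (Y \lor Z).
            × closes — contains both X and \lnot X.
13 branches closed, 2 open.
Each open branch fixes some atoms; the unmentioned ones are free. Counting distinct full assignments: branch {X=0, Y=0} (Z) contributes 2 new; branch {X=0, Y=0, Z=1} (none free) contributes 0 new. Total: 2.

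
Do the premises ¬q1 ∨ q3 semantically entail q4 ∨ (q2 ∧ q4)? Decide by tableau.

No

Initial set: {T (¬q1 ∨ q3); F (q4 ∨ (q2 ∧ q4))}.
F (q4 ∨ (q2 ∧ q4)): α-rule — add F q4, F (q2 ∧ q4).
T (¬q1 ∨ q3): β-rule — branch into T ¬q1  //  T q3.
  branch 1 (add T ¬q1):
    F (q2 ∧ q4): β-rule — branch into F q2  //  F q4.
      branch 1.1 (add F q2):
        ○ open, literals {q1=0, q2=0, q4=0}.
      branch 1.2 (add F q4):
        ○ open, literals {q1=0, q4=0}.
  branch 2 (add T q3):
    F (q2 ∧ q4): β-rule — branch into F q2  //  F q4.
      branch 2.1 (add F q2):
        ○ open, literals {q2=0, q3=1, q4=0}.
      branch 2.2 (add F q4):
        ○ open, literals {q3=1, q4=0}.
0 branches closed, 4 open.
An open branch gives a countermodel: q1=0, q2=0, q4=0 (unmentioned atoms arbitrary); the premises hold there but the conclusion fails.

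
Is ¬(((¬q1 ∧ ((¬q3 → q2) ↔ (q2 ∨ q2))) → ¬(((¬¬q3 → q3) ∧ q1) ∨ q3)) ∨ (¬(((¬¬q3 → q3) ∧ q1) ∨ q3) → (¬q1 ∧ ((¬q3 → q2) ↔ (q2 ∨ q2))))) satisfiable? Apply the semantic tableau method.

Initial set: {¬(((¬q1 ∧ ((¬q3 → q2) ↔ (q2 ∨ q2))) → ¬(((¬¬q3 → q3) ∧ q1) ∨ q3)) ∨ (¬(((¬¬q3 → q3) ∧ q1) ∨ q3) → (¬q1 ∧ ((¬q3 → q2) ↔ (q2 ∨ q2)))))}.
¬(((¬q1 ∧ ((¬q3 → q2) ↔ (q2 ∨ q2))) → ¬(((¬¬q3 → q3) ∧ q1) ∨ q3)) ∨ (¬(((¬¬q3 → q3) ∧ q1) ∨ q3) → (¬q1 ∧ ((¬q3 → q2) ↔ (q2 ∨ q2))))): α-rule — add ¬((¬q1 ∧ ((¬q3 → q2) ↔ (q2 ∨ q2))) → ¬(((¬¬q3 → q3) ∧ q1) ∨ q3)), ¬(¬(((¬¬q3 → q3) ∧ q1) ∨ q3) → (¬q1 ∧ ((¬q3 → q2) ↔ (q2 ∨ q2)))).
¬((¬q1 ∧ ((¬q3 → q2) ↔ (q2 ∨ q2))) → ¬(((¬¬q3 → q3) ∧ q1) ∨ q3)): α-rule — add (¬q1 ∧ ((¬q3 → q2) ↔ (q2 ∨ q2))), ¬¬(((¬¬q3 → q3) ∧ q1) ∨ q3).
¬(¬(((¬¬q3 → q3) ∧ q1) ∨ q3) → (¬q1 ∧ ((¬q3 → q2) ↔ (q2 ∨ q2)))): α-rule — add ¬(((¬¬q3 → q3) ∧ q1) ∨ q3), ¬(¬q1 ∧ ((¬q3 → q2) ↔ (q2 ∨ q2))).
(¬q1 ∧ ((¬q3 → q2) ↔ (q2 ∨ q2))): α-rule — add ¬q1, ((¬q3 → q2) ↔ (q2 ∨ q2)).
¬(((¬¬q3 → q3) ∧ q1) ∨ q3): α-rule — add ¬((¬¬q3 → q3) ∧ q1), ¬q3.
¬¬(((¬¬q3 → q3) ∧ q1) ∨ q3): β-rule — branch into ((¬¬q3 → q3) ∧ q1)  //  q3.
  branch 1 (add ((¬¬q3 → q3) ∧ q1)):
    ((¬¬q3 → q3) ∧ q1): α-rule — add (¬¬q3 → q3), q1.
    × closes — contains both q1 and ¬q1.
  branch 2 (add q3):
    × closes — contains both q3 and ¬q3.
All 2 branches close.
Every branch closed; the formula is unsatisfiable.

Unsatisfiable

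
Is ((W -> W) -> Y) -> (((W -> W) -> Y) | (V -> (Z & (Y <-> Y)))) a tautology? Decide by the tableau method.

Assume the negation and expand:
Initial set: {~(((W -> W) -> Y) -> (((W -> W) -> Y) | (V -> (Z & (Y <-> Y)))))}.
~(((W -> W) -> Y) -> (((W -> W) -> Y) | (V -> (Z & (Y <-> Y))))): α-rule — add ((W -> W) -> Y), ~(((W -> W) -> Y) | (V -> (Z & (Y <-> Y)))).
~(((W -> W) -> Y) | (V -> (Z & (Y <-> Y)))): α-rule — add ~((W -> W) -> Y), ~(V -> (Z & (Y <-> Y))).
~((W -> W) -> Y): α-rule — add (W -> W), ~Y.
~(V -> (Z & (Y <-> Y))): α-rule — add V, ~(Z & (Y <-> Y)).
((W -> W) -> Y): β-rule — branch into ~(W -> W)  //  Y.
  branch 1 (add ~(W -> W)):
    ~(W -> W): α-rule — add W, ~W.
    × closes — contains both W and ~W.
  branch 2 (add Y):
    × closes — contains both Y and ~Y.
All 2 branches close.
Every branch closed, so the negation is unsatisfiable and the formula is valid.

Valid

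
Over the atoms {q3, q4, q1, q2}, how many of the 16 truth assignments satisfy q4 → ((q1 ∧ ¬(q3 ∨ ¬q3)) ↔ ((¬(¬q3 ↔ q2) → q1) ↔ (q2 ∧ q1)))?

Initial set: {(q4 → ((q1 ∧ ¬(q3 ∨ ¬q3)) ↔ ((¬(¬q3 ↔ q2) → q1) ↔ (q2 ∧ q1))))}.
(q4 → ((q1 ∧ ¬(q3 ∨ ¬q3)) ↔ ((¬(¬q3 ↔ q2) → q1) ↔ (q2 ∧ q1)))): β-rule — branch into ¬q4  //  ((q1 ∧ ¬(q3 ∨ ¬q3)) ↔ ((¬(¬q3 ↔ q2) → q1) ↔ (q2 ∧ q1))).
  branch 1 (add ¬q4):
    ○ open, literals {q4=false}.
  branch 2 (add ((q1 ∧ ¬(q3 ∨ ¬q3)) ↔ ((¬(¬q3 ↔ q2) → q1) ↔ (q2 ∧ q1)))):
    ((q1 ∧ ¬(q3 ∨ ¬q3)) ↔ ((¬(¬q3 ↔ q2) → q1) ↔ (q2 ∧ q1))): β-rule — branch into (q1 ∧ ¬(q3 ∨ ¬q3)), ((¬(¬q3 ↔ q2) → q1) ↔ (q2 ∧ q1))  //  ¬(q1 ∧ ¬(q3 ∨ ¬q3)), ¬((¬(¬q3 ↔ q2) → q1) ↔ (q2 ∧ q1)).
      branch 2.1 (add (q1 ∧ ¬(q3 ∨ ¬q3)), ((¬(¬q3 ↔ q2) → q1) ↔ (q2 ∧ q1))):
        (q1 ∧ ¬(q3 ∨ ¬q3)): α-rule — add q1, ¬(q3 ∨ ¬q3).
        ¬(q3 ∨ ¬q3): α-rule — add ¬q3, ¬¬q3.
        × closes — contains both q3 and ¬q3.
      branch 2.2 (add ¬(q1 ∧ ¬(q3 ∨ ¬q3)), ¬((¬(¬q3 ↔ q2) → q1) ↔ (q2 ∧ q1))):
        ¬(q1 ∧ ¬(q3 ∨ ¬q3)): β-rule — branch into ¬q1  //  ¬¬(q3 ∨ ¬q3).
          branch 2.2.1 (add ¬q1):
            ¬((¬(¬q3 ↔ q2) → q1) ↔ (q2 ∧ q1)): β-rule — branch into (¬(¬q3 ↔ q2) → q1), ¬(q2 ∧ q1)  //  ¬(¬(¬q3 ↔ q2) → q1), (q2 ∧ q1).
              branch 2.2.1.1 (add (¬(¬q3 ↔ q2) → q1), ¬(q2 ∧ q1)):
                (¬(¬q3 ↔ q2) → q1): β-rule — branch into ¬¬(¬q3 ↔ q2)  //  q1.
                  branch 2.2.1.1.1 (add ¬¬(¬q3 ↔ q2)):
                    ¬(q2 ∧ q1): β-rule — branch into ¬q2  //  ¬q1.
                      branch 2.2.1.1.1.1 (add ¬q2):
                        ¬¬(¬q3 ↔ q2): β-rule — branch into ¬q3, q2  //  ¬¬q3, ¬q2.
                          branch 2.2.1.1.1.1.1 (add ¬q3, q2):
                            × closes — contains both q2 and ¬q2.
                          branch 2.2.1.1.1.1.2 (add ¬¬q3, ¬q2):
                            ○ open, literals {q1=false, q2=false, q3=true}.
                      branch 2.2.1.1.1.2 (add ¬q1):
                        ¬¬(¬q3 ↔ q2): β-rule — branch into ¬q3, q2  //  ¬¬q3, ¬q2.
                          branch 2.2.1.1.1.2.1 (add ¬q3, q2):
                            ○ open, literals {q1=false, q2=true, q3=false}.
                          branch 2.2.1.1.1.2.2 (add ¬¬q3, ¬q2):
                            ○ open, literals {q1=false, q2=false, q3=true}.
                  branch 2.2.1.1.2 (add q1):
                    × closes — contains both q1 and ¬q1.
              branch 2.2.1.2 (add ¬(¬(¬q3 ↔ q2) → q1), (q2 ∧ q1)):
                ¬(¬(¬q3 ↔ q2) → q1): α-rule — add ¬(¬q3 ↔ q2), ¬q1.
                (q2 ∧ q1): α-rule — add q2, q1.
                × closes — contains both q1 and ¬q1.
          branch 2.2.2 (add ¬¬(q3 ∨ ¬q3)):
            ¬((¬(¬q3 ↔ q2) → q1) ↔ (q2 ∧ q1)): β-rule — branch into (¬(¬q3 ↔ q2) → q1), ¬(q2 ∧ q1)  //  ¬(¬(¬q3 ↔ q2) → q1), (q2 ∧ q1).
              branch 2.2.2.1 (add (¬(¬q3 ↔ q2) → q1), ¬(q2 ∧ q1)):
                ¬¬(q3 ∨ ¬q3): β-rule — branch into q3  //  ¬q3.
                  branch 2.2.2.1.1 (add q3):
                    (¬(¬q3 ↔ q2) → q1): β-rule — branch into ¬¬(¬q3 ↔ q2)  //  q1.
                      branch 2.2.2.1.1.1 (add ¬¬(¬q3 ↔ q2)):
                        ¬(q2 ∧ q1): β-rule — branch into ¬q2  //  ¬q1.
                          branch 2.2.2.1.1.1.1 (add ¬q2):
                            ¬¬(¬q3 ↔ q2): β-rule — branch into ¬q3, q2  //  ¬¬q3, ¬q2.
                              branch 2.2.2.1.1.1.1.1 (add ¬q3, q2):
                                × closes — contains both q3 and ¬q3.
                              branch 2.2.2.1.1.1.1.2 (add ¬¬q3, ¬q2):
                                ○ open, literals {q2=false, q3=true}.
                          branch 2.2.2.1.1.1.2 (add ¬q1):
                            ¬¬(¬q3 ↔ q2): β-rule — branch into ¬q3, q2  //  ¬¬q3, ¬q2.
                              branch 2.2.2.1.1.1.2.1 (add ¬q3, q2):
                                × closes — contains both q3 and ¬q3.
                              branch 2.2.2.1.1.1.2.2 (add ¬¬q3, ¬q2):
                                ○ open, literals {q1=false, q2=false, q3=true}.
                      branch 2.2.2.1.1.2 (add q1):
                        ¬(q2 ∧ q1): β-rule — branch into ¬q2  //  ¬q1.
                          branch 2.2.2.1.1.2.1 (add ¬q2):
                            ○ open, literals {q1=true, q2=false, q3=true}.
                          branch 2.2.2.1.1.2.2 (add ¬q1):
                            × closes — contains both q1 and ¬q1.
                  branch 2.2.2.1.2 (add ¬q3):
                    (¬(¬q3 ↔ q2) → q1): β-rule — branch into ¬¬(¬q3 ↔ q2)  //  q1.
                      branch 2.2.2.1.2.1 (add ¬¬(¬q3 ↔ q2)):
                        ¬(q2 ∧ q1): β-rule — branch into ¬q2  //  ¬q1.
                          branch 2.2.2.1.2.1.1 (add ¬q2):
                            ¬¬(¬q3 ↔ q2): β-rule — branch into ¬q3, q2  //  ¬¬q3, ¬q2.
                              branch 2.2.2.1.2.1.1.1 (add ¬q3, q2):
                                × closes — contains both q2 and ¬q2.
                              branch 2.2.2.1.2.1.1.2 (add ¬¬q3, ¬q2):
                                × closes — contains both q3 and ¬q3.
                          branch 2.2.2.1.2.1.2 (add ¬q1):
                            ¬¬(¬q3 ↔ q2): β-rule — branch into ¬q3, q2  //  ¬¬q3, ¬q2.
                              branch 2.2.2.1.2.1.2.1 (add ¬q3, q2):
                                ○ open, literals {q1=false, q2=true, q3=false}.
                              branch 2.2.2.1.2.1.2.2 (add ¬¬q3, ¬q2):
                                × closes — contains both q3 and ¬q3.
                      branch 2.2.2.1.2.2 (add q1):
                        ¬(q2 ∧ q1): β-rule — branch into ¬q2  //  ¬q1.
                          branch 2.2.2.1.2.2.1 (add ¬q2):
                            ○ open, literals {q1=true, q2=false, q3=false}.
                          branch 2.2.2.1.2.2.2 (add ¬q1):
                            × closes — contains both q1 and ¬q1.
              branch 2.2.2.2 (add ¬(¬(¬q3 ↔ q2) → q1), (q2 ∧ q1)):
                ¬(¬(¬q3 ↔ q2) → q1): α-rule — add ¬(¬q3 ↔ q2), ¬q1.
                (q2 ∧ q1): α-rule — add q2, q1.
                × closes — contains both q1 and ¬q1.
12 branches closed, 9 open.
Each open branch fixes some atoms; the unmentioned ones are free. Counting distinct full assignments: branch {q4=false} (q3, q1, q2) contributes 8 new; branch {q1=false, q2=false, q3=true} (q4) contributes 1 new; branch {q1=false, q2=true, q3=false} (q4) contributes 1 new; branch {q1=false, q2=false, q3=true} (q4) contributes 0 new; branch {q2=false, q3=true} (q4, q1) contributes 1 new; branch {q1=false, q2=false, q3=true} (q4) contributes 0 new; branch {q1=true, q2=false, q3=true} (q4) contributes 0 new; branch {q1=false, q2=true, q3=false} (q4) contributes 0 new; branch {q1=true, q2=false, q3=false} (q4) contributes 1 new. Total: 12.

12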